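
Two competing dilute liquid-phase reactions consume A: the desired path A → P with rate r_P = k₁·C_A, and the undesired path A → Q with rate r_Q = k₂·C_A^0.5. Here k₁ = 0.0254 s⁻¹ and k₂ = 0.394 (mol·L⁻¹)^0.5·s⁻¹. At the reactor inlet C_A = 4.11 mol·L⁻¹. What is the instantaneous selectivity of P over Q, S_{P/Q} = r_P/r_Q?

0.131

S_{P/Q} = r_P/r_Q = (k₁·C_A)/(k₂·C_A^0.5) = (k₁/k₂)·C_A^0.5.
= (0.0254×4.110) / (0.394×4.110^0.5) = 0.1044/0.7988 = 0.131.
Since the desired path is higher order in A, keeping C_A high (PFR or concentrated feed) favours P.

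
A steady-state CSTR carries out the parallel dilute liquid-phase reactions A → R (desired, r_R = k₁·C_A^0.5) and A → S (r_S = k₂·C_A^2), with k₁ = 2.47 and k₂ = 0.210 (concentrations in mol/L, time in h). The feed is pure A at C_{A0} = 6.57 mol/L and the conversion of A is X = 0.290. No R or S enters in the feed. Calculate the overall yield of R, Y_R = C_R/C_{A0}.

0.156

Exit C_A = C_{A0}(1−X) = 6.57×0.710 = 4.665 mol/L.
Rates in a CSTR are evaluated at the outlet concentration: r_R = 2.47×4.665^0.5 = 5.335, r_S = 0.210×4.665^2 = 4.569.
Fraction of consumed A going to R: r_R/(r_R+r_S) = 0.5386.
C_R = 0.5386·C_{A0}·X = 0.5386×6.57×0.290 = 1.03 mol/L; Y_R = C_R/C_{A0} = 0.156.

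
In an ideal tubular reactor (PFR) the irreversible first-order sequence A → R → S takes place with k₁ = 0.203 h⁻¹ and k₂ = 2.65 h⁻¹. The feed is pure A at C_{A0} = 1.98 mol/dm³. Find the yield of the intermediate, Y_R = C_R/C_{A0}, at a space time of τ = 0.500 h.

Solving the coupled first-order balances gives C_R(τ) = [k₁/(k₂−k₁)]·C_{A0}·(e^(−k₁τ) − e^(−k₂τ)).
e^(−k₁τ) = e^(−0.203×0.500) = e^(−0.1015) = 0.9035; e^(−k₂τ) = e^(−1.325) = 0.2658.
C_R = 0.203×1.98/(2.65−0.203) × (0.9035−0.2658) = 0.1643×0.6377 = 0.1047 mol/dm³.
Y_R = C_R/C_{A0} = 0.1047/1.98 = 0.0529.

0.0529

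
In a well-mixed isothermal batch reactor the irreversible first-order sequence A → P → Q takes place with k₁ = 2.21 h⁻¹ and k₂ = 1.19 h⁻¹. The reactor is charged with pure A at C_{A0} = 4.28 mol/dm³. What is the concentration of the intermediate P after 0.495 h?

2.04 mol/dm³

Solving the coupled first-order balances gives C_P(t) = [k₁/(k₂−k₁)]·C_{A0}·(e^(−k₁t) − e^(−k₂t)).
e^(−k₁t) = e^(−2.21×0.495) = e^(−1.094) = 0.3349; e^(−k₂t) = e^(−0.5890) = 0.5549.
C_P = 2.21×4.28/(1.19−2.21) × (0.3349−0.5549) = (-9.273)×(-0.2200) = 2.040 mol/dm³.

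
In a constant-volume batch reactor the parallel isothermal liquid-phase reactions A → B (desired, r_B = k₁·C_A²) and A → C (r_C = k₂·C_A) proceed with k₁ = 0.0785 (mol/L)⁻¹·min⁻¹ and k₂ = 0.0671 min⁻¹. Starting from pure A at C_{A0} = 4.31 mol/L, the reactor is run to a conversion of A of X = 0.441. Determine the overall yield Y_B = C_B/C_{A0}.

0.350

C_A = C_{A0}(1−X) = 2.409 mol/L.
Along a PFR/batch, dC_C/dC_A = −r_C/(r_B+r_C) = −k₂/(k₂+k₁·C_A).
Integrating from C_{A0} to C_A: C_C = (0.0671/0.0785)·ln[(0.0671+0.0785·4.31)/(0.0671+0.0785·2.41)] = 0.8548·ln(0.4054/0.2562) = 0.3922 mol/L.
Then C_B = (C_{A0}−C_A) − C_C = 1.901 − 0.3922 = 1.508 mol/L.
Y_B = C_B/C_{A0} = 1.508/4.31 = 0.350.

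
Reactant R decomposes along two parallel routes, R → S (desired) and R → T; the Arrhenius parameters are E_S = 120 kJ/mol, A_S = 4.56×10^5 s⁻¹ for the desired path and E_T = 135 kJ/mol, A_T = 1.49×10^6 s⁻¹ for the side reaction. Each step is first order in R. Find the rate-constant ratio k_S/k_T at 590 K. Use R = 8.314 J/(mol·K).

6.51

k_S/k_T = (A_S/A_T)·exp[−(E_S−E_T)/(RT)] = (A_S/A_T)·exp[(E_T−E_S)/(RT)].
(E_T−E_S)/(RT) = (135−120)×10³/(8.314×590) = 15000/4905 = 3.058.
k_S/k_T = (4.56×10^5/1.49×10^6)·exp(3.058) = 0.3060 × 21.28 = 6.51.
Since E_S < E_T, lowering the temperature improves selectivity toward S.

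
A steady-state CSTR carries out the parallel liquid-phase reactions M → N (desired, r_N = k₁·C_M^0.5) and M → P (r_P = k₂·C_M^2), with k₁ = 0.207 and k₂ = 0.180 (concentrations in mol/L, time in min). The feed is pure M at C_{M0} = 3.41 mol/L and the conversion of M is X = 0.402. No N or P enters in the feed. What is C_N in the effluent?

0.388 mol/L

Exit C_M = C_{M0}(1−X) = 3.41×0.598 = 2.039 mol/L.
Rates in a CSTR are evaluated at the outlet concentration: r_N = 0.207×2.039^0.5 = 0.2956, r_P = 0.180×2.039^2 = 0.7485.
Fraction of consumed M going to N: r_N/(r_N+r_P) = 0.2831.
C_N = 0.2831·C_{M0}·X = 0.2831×3.41×0.402 = 0.388 mol/L.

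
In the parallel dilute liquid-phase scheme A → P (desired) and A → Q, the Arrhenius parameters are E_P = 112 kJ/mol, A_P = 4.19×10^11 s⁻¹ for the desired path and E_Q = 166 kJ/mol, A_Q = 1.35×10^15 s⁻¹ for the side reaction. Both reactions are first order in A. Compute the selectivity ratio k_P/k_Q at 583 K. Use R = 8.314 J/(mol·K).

21.4

Since both paths have the same order in A, the concentration cancels and S_{P/Q} = k_P/k_Q = (A_P/A_Q)·exp[(E_Q−E_P)/(RT)].
(E_Q−E_P)/(RT) = (166−112)×10³/(8.314×583) = 54000/4847 = 11.14.
k_P/k_Q = (4.19×10^11/1.35×10^15)·exp(11.14) = 3.104×10^-4 × 68925 = 21.4.
Since E_P < E_Q, lowering the temperature improves selectivity toward P.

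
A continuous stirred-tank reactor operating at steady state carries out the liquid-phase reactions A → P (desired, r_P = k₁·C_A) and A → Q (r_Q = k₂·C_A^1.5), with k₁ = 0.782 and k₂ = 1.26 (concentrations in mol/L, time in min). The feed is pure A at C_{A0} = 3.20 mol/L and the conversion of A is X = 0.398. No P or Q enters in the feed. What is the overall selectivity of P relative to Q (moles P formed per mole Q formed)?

Exit C_A = C_{A0}(1−X) = 3.20×0.602 = 1.926 mol/L.
A CSTR operates uniformly at the exit composition, giving r_P = 1.506 and r_Q = 3.369 (each k·C_A^n at C_A = 1.926).
Overall selectivity = C_P/C_Q = r_Pτ/(r_Qτ) = r_P/r_Q = 0.447.

0.447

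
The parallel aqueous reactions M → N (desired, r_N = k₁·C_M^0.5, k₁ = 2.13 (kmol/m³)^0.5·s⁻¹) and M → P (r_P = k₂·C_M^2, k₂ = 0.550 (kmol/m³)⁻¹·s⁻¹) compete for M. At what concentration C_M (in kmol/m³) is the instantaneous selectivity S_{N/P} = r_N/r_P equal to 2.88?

1.22 kmol/m³

S_{N/P} = (k₁/k₂)·C_M^-1.5 ⇒ C_M = (S·k₂/k₁)^(1/(-1.5)).
= (2.88×0.550/2.13)^(-0.6667) = (0.7437)^(-0.6667) = 1.22 kmol/m³.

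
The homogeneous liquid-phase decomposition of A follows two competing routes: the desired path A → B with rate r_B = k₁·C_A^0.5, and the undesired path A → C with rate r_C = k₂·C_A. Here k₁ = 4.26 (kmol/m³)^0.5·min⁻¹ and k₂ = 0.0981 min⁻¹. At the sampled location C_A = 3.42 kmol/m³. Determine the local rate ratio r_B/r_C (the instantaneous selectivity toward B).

23.5

S_{B/C} = r_B/r_C = (k₁·C_A^0.5)/(k₂·C_A) = (k₁/k₂)·C_A^-0.5.
= (4.26×3.420^0.5) / (0.0981×3.420) = 7.878/0.3355 = 23.5.
The undesired path is higher order in A, so low C_A (CSTR or dilute feed) favours B.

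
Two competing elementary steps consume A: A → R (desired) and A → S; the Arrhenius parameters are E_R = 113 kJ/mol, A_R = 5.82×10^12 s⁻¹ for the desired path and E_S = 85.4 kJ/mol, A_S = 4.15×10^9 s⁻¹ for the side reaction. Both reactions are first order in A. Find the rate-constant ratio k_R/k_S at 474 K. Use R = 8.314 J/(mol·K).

1.27

Since both paths have the same order in A, the concentration cancels and S_{R/S} = k_R/k_S = (A_R/A_S)·exp[(E_S−E_R)/(RT)].
(E_S−E_R)/(RT) = (85.4−113)×10³/(8.314×474) = -27600/3941 = -7.004.
k_R/k_S = (5.82×10^12/4.15×10^9)·exp(-7.004) = 1402 × 9.086×10^-4 = 1.27.
Since E_R > E_S, raising the temperature improves selectivity toward R.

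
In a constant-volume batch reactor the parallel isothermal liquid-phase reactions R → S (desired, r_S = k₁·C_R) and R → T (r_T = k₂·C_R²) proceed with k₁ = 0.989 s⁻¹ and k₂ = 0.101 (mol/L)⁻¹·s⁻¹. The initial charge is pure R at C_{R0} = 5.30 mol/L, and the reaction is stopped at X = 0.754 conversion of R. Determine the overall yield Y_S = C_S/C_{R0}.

C_R = C_{R0}(1−X) = 1.304 mol/L.
Along a PFR/batch, dC_S/dC_R = −r_S/(r_S+r_T) = −k₁/(k₁+k₂·C_R).
Integrating from C_{R0} to C_R: C_S = (0.989/0.101)·ln[(0.989+0.101·5.30)/(0.989+0.101·1.30)] = 9.792·ln(1.524/1.121) = 3.012 mol/L.
Y_S = C_S/C_{R0} = 3.012/5.30 = 0.568.

0.568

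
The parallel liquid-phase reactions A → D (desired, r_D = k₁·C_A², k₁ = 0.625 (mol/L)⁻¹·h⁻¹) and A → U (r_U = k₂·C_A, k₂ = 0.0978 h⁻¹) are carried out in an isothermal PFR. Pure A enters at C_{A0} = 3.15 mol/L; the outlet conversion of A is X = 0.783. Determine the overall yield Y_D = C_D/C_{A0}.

0.715

C_A = C_{A0}(1−X) = 0.6835 mol/L.
Along a PFR/batch, dC_U/dC_A = −r_U/(r_D+r_U) = −k₂/(k₂+k₁·C_A).
Integrating from C_{A0} to C_A: C_U = (0.0978/0.625)·ln[(0.0978+0.625·3.15)/(0.0978+0.625·0.684)] = 0.1565·ln(2.067/0.5250) = 0.2144 mol/L.
Then C_D = (C_{A0}−C_A) − C_U = 2.466 − 0.2144 = 2.252 mol/L.
Y_D = C_D/C_{A0} = 2.252/3.15 = 0.715.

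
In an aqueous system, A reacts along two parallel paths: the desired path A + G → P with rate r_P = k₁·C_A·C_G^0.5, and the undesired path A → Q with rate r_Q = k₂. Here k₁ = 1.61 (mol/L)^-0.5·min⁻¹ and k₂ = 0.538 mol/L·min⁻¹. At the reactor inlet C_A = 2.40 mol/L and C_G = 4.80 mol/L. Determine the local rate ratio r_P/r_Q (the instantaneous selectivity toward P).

S_{P/Q} = r_P/r_Q = (k₁·C_A·C_G^0.5)/(k₂) = (k₁/k₂)·C_A·C_G^0.5.
= (1.61×2.400×4.800^0.5) / (0.538) = 8.466/0.5380 = 15.7.
Since the desired path is higher order in A, keeping C_A high (PFR or concentrated feed) favours P.

15.7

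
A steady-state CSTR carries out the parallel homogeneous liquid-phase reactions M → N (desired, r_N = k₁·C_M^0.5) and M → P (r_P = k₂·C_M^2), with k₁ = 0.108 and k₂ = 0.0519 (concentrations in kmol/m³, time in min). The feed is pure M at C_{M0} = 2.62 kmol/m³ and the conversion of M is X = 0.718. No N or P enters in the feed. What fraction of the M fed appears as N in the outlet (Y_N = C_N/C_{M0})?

0.550

Exit C_M = C_{M0}(1−X) = 2.62×0.282 = 0.7388 kmol/m³.
A CSTR operates uniformly at the exit composition, giving r_N = 0.09283 and r_P = 0.02833 (each k·C_M^n at C_M = 0.7388).
Fraction of consumed M going to N: r_N/(r_N+r_P) = 0.7662.
C_N = 0.7662·C_{M0}·X = 0.7662×2.62×0.718 = 1.44 kmol/m³; Y_N = C_N/C_{M0} = 0.550.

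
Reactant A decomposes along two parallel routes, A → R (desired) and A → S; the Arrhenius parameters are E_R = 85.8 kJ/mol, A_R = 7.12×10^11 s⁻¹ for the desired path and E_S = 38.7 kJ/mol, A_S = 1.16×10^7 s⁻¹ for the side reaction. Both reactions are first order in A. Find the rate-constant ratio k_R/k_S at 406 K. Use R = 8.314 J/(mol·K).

Since both paths have the same order in A, the concentration cancels and S_{R/S} = k_R/k_S = (A_R/A_S)·exp[(E_S−E_R)/(RT)].
(E_S−E_R)/(RT) = (38.7−85.8)×10³/(8.314×406) = -47100/3375 = -13.95.
k_R/k_S = (7.12×10^11/1.16×10^7)·exp(-13.95) = 61379 × 8.711×10^-7 = 0.0535.

0.0535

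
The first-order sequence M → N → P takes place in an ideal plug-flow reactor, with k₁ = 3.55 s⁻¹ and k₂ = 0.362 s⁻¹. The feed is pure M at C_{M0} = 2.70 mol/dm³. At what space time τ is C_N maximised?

For first-order series the maximum of C_N occurs at τ_opt = ln(k₂/k₁)/(k₂−k₁).
= ln(0.362/3.55)/(0.362−3.55) = ln(0.1020)/-3.188 = -2.283/-3.188 = 0.716 s.

0.716 s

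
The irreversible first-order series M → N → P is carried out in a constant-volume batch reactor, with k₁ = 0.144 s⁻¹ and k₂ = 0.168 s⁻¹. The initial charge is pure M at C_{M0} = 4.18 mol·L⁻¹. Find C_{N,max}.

Evaluating C_N at t_opt = ln(k₂/k₁)/(k₂−k₁) gives C_{N,max}/C_{M0} = (k₁/k₂)^[k₂/(k₂−k₁)].
= (0.144/0.168)^(0.168/(0.168−0.144)) = (0.8571)^(7.000) = 0.3399.
C_{N,max} = 0.3399×4.18 = 1.42 mol·L⁻¹.

1.42 mol·L⁻¹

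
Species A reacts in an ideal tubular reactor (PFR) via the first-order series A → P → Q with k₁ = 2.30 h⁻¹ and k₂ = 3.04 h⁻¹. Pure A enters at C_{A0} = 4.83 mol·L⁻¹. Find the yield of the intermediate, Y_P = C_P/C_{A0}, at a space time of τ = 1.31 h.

The intermediate concentration in a first-order A→B→C sequence is C_P = k₁C_{A0}(e^(−k₁τ) − e^(−k₂τ))/(k₂−k₁).
e^(−k₁τ) = e^(−2.30×1.31) = e^(−3.013) = 0.04914; e^(−k₂τ) = e^(−3.982) = 0.01864.
C_P = 2.30×4.83/(3.04−2.30) × (0.04914−0.01864) = 15.01×0.03050 = 0.4579 mol·L⁻¹.
Y_P = C_P/C_{A0} = 0.4579/4.83 = 0.0948.

0.0948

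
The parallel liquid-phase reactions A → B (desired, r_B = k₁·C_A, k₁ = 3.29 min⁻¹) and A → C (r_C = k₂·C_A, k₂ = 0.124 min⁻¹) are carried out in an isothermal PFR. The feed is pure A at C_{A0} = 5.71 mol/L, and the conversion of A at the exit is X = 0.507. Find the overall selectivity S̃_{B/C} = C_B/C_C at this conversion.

C_A = C_{A0}(1−X) = 2.815 mol/L.
Both paths are first order in A, so the instantaneous fraction to B is constant: dC_B/d(−C_A) = k₁/(k₁+k₂) = 0.9637.
C_B = 0.9637·(C_{A0}−C_A) = 0.9637×2.895 = 2.79 mol/L.
C_C = (C_{A0}−C_A)−C_B = 0.1051 mol/L; S̃_{B/C} = 2.790/0.1051 = 26.5.

26.5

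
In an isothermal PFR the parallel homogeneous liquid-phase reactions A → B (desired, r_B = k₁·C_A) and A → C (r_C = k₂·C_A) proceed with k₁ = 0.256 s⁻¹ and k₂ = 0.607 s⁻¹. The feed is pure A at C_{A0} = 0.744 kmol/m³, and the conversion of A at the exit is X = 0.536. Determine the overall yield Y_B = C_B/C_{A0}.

0.159

C_A = C_{A0}(1−X) = 0.3452 kmol/m³.
Both paths are first order in A, so the instantaneous fraction to B is constant: dC_B/d(−C_A) = k₁/(k₁+k₂) = 0.2966.
C_B = 0.2966·(C_{A0}−C_A) = 0.2966×0.3988 = 0.118 kmol/m³.
Y_B = C_B/C_{A0} = 0.1183/0.744 = 0.159.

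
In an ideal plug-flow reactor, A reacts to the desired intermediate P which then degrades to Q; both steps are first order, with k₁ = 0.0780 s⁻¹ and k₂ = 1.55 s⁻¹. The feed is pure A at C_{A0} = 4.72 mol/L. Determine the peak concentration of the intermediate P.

For a first-order series the maximum intermediate yield is C_{P,max}/C_{A0} = (k₁/k₂)^[k₂/(k₂−k₁)].
= (0.0780/1.55)^(1.55/(1.55−0.0780)) = (0.05032)^(1.053) = 0.04295.
C_{P,max} = 0.04295×4.72 = 0.203 mol/L.

0.203 mol/L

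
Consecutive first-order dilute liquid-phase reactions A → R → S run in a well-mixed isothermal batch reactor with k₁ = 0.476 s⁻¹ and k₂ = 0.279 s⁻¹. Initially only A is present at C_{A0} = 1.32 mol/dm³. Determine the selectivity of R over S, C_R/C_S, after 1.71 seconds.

For first-order series with pure A initially, C_R(t) = k₁C_{A0}/(k₂−k₁)·(e^(−k₁t) − e^(−k₂t)).
e^(−k₁t) = e^(−0.476×1.71) = e^(−0.8140) = 0.4431; e^(−k₂t) = e^(−0.4771) = 0.6206.
C_R = 0.476×1.32/(0.279−0.476) × (0.4431−0.6206) = (-3.189)×(-0.1775) = 0.5661 mol/dm³.
C_A = C_{A0}e^(−k₁t) = 0.5849 mol/dm³, so C_S = C_{A0}−C_A−C_R = 0.1690 mol/dm³; C_R/C_S = 3.35.

3.35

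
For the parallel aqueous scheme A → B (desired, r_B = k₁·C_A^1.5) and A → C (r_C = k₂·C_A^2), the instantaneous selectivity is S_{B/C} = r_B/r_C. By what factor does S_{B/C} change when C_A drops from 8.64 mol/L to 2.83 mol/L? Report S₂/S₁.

S_{B/C} = (k₁/k₂)·C_A^-0.5, so S₂/S₁ = (C_{A,2}/C_{A,1})^-0.5.
= (2.83/8.64)^(-0.5) = (0.3275)^(-0.5) = 1.75.
Selectivity toward B rises as C_A falls — low-concentration operation is favoured.

1.75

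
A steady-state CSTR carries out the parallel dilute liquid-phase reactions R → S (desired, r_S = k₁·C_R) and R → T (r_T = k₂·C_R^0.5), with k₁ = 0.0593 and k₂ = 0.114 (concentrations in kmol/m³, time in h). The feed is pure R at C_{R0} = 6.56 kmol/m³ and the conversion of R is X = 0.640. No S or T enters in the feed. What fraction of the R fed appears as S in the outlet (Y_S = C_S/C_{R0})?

0.284

Exit C_R = C_{R0}(1−X) = 6.56×0.360 = 2.362 kmol/m³.
A CSTR operates uniformly at the exit composition, giving r_S = 0.1400 and r_T = 0.1752 (each k·C_R^n at C_R = 2.362).
Fraction of consumed R going to S: r_S/(r_S+r_T) = 0.4443.
C_S = 0.4443·C_{R0}·X = 0.4443×6.56×0.640 = 1.87 kmol/m³; Y_S = C_S/C_{R0} = 0.284.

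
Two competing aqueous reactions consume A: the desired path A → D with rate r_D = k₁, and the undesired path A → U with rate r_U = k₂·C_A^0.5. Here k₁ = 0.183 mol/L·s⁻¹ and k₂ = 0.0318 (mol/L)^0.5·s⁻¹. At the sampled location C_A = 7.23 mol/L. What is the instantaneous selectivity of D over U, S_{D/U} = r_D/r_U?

2.14

S_{D/U} = r_D/r_U = (k₁)/(k₂·C_A^0.5) = (k₁/k₂)·C_A^-0.5.
= (0.183) / (0.0318×7.230^0.5) = 0.1830/0.08551 = 2.14.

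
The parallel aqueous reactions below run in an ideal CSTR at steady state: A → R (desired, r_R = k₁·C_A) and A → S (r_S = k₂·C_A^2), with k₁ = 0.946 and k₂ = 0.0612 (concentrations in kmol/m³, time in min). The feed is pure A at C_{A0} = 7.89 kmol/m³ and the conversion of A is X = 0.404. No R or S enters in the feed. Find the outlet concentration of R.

2.44 kmol/m³

Exit C_A = C_{A0}(1−X) = 7.89×0.596 = 4.702 kmol/m³.
Rates in a CSTR are evaluated at the outlet concentration: r_R = 0.946×4.702 = 4.449, r_S = 0.0612×4.702^2 = 1.353.
Fraction of consumed A going to R: r_R/(r_R+r_S) = 0.7667.
C_R = 0.7667·C_{A0}·X = 0.7667×7.89×0.404 = 2.44 kmol/m³.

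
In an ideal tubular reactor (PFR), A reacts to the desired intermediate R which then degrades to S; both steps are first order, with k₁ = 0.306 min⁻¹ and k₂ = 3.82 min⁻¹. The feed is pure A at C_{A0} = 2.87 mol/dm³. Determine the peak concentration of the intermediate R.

0.185 mol/dm³

Evaluating C_R at τ_opt = ln(k₂/k₁)/(k₂−k₁) gives C_{R,max}/C_{A0} = (k₁/k₂)^[k₂/(k₂−k₁)].
= (0.306/3.82)^(3.82/(3.82−0.306)) = (0.08010)^(1.087) = 0.06430.
C_{R,max} = 0.06430×2.87 = 0.185 mol/dm³.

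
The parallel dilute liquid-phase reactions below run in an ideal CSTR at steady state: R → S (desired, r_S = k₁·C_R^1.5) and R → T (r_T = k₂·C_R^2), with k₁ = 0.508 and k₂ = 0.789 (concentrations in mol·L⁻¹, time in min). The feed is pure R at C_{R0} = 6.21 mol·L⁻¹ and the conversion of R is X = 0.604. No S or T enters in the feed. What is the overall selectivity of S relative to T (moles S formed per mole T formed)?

Exit C_R = C_{R0}(1−X) = 6.21×0.396 = 2.459 mol·L⁻¹.
A CSTR operates uniformly at the exit composition, giving r_S = 1.959 and r_T = 4.771 (each k·C_R^n at C_R = 2.459).
Overall selectivity = C_S/C_T = r_Sτ/(r_Tτ) = r_S/r_T = 0.411.

0.411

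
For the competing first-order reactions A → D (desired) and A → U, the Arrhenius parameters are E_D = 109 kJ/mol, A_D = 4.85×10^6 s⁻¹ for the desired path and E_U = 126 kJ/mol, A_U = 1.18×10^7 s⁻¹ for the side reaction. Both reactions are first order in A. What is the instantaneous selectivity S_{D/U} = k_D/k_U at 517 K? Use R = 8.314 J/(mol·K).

With equal orders, S_{D/U} = k_D/k_U = (A_D/A_U)·exp[(E_U−E_D)/(RT)].
(E_U−E_D)/(RT) = (126−109)×10³/(8.314×517) = 17000/4298 = 3.955.
k_D/k_U = (4.85×10^6/1.18×10^7)·exp(3.955) = 0.4110 × 52.20 = 21.5.

21.5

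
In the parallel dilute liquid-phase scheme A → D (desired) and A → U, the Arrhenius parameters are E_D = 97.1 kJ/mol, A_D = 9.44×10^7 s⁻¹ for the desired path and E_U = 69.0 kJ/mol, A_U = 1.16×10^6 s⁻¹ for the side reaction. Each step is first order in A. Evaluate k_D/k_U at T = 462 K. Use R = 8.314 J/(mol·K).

With equal orders, S_{D/U} = k_D/k_U = (A_D/A_U)·exp[(E_U−E_D)/(RT)].
(E_U−E_D)/(RT) = (69.0−97.1)×10³/(8.314×462) = -28100/3841 = -7.316.
k_D/k_U = (9.44×10^7/1.16×10^6)·exp(-7.316) = 81.38 × 6.650×10^-4 = 0.0541.

0.0541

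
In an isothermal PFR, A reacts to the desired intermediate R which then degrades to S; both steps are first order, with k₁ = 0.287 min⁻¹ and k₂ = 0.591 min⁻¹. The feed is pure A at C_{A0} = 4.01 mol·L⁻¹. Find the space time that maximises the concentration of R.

2.38 min

Setting dC_R/dτ = 0 gives τ_opt = ln(k₂/k₁)/(k₂−k₁).
= ln(0.591/0.287)/(0.591−0.287) = ln(2.059)/0.3040 = 0.7223/0.3040 = 2.38 min.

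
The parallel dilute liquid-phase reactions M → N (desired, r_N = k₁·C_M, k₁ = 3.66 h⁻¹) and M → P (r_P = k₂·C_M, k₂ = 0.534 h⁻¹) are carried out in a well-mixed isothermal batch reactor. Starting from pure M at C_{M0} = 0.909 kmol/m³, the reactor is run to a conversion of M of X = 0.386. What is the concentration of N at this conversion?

C_M = C_{M0}(1−X) = 0.5581 kmol/m³.
Both paths are first order in M, so the instantaneous fraction to N is constant: dC_N/d(−C_M) = k₁/(k₁+k₂) = 0.8727.
C_N = 0.8727·(C_{M0}−C_M) = 0.8727×0.3509 = 0.306 kmol/m³.

0.306 kmol/m³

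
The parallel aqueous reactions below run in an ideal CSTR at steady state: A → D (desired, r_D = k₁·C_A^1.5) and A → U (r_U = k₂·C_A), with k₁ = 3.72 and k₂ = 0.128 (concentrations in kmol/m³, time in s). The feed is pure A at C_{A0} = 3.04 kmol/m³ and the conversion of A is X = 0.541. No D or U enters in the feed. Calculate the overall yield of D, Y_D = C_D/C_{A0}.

Exit C_A = C_{A0}(1−X) = 3.04×0.459 = 1.395 kmol/m³.
Rates in a CSTR are evaluated at the outlet concentration: r_D = 3.72×1.395^1.5 = 6.132, r_U = 0.128×1.395 = 0.1786.
Fraction of consumed A going to D: r_D/(r_D+r_U) = 0.9717.
C_D = 0.9717·C_{A0}·X = 0.9717×3.04×0.541 = 1.60 kmol/m³; Y_D = C_D/C_{A0} = 0.526.

0.526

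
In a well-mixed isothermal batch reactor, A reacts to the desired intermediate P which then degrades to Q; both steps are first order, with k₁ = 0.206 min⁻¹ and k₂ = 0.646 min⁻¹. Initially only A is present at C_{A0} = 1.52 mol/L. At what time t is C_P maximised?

For first-order series the maximum of C_P occurs at t_opt = ln(k₂/k₁)/(k₂−k₁).
= ln(0.646/0.206)/(0.646−0.206) = ln(3.136)/0.4400 = 1.143/0.4400 = 2.60 min.

2.60 min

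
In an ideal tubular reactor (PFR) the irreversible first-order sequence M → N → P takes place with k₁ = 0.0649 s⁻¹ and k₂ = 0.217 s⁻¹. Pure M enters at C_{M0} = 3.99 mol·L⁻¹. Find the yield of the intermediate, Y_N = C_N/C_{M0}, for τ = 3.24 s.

0.135

Solving the coupled first-order balances gives C_N(τ) = [k₁/(k₂−k₁)]·C_{M0}·(e^(−k₁τ) − e^(−k₂τ)).
e^(−k₁τ) = e^(−0.0649×3.24) = e^(−0.2103) = 0.8104; e^(−k₂τ) = e^(−0.7031) = 0.4951.
C_N = 0.0649×3.99/(0.217−0.0649) × (0.8104−0.4951) = 1.703×0.3153 = 0.5368 mol·L⁻¹.
Y_N = C_N/C_{M0} = 0.5368/3.99 = 0.135.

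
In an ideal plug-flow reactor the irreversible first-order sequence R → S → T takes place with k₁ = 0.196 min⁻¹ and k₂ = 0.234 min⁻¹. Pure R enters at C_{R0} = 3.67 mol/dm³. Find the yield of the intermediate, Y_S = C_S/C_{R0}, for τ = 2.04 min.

For first-order series with pure R initially, C_S(τ) = k₁C_{R0}/(k₂−k₁)·(e^(−k₁τ) − e^(−k₂τ)).
e^(−k₁τ) = e^(−0.196×2.04) = e^(−0.3998) = 0.6704; e^(−k₂τ) = e^(−0.4774) = 0.6204.
C_S = 0.196×3.67/(0.234−0.196) × (0.6704−0.6204) = 18.93×0.05001 = 0.9466 mol/dm³.
Y_S = C_S/C_{R0} = 0.9466/3.67 = 0.258.

0.258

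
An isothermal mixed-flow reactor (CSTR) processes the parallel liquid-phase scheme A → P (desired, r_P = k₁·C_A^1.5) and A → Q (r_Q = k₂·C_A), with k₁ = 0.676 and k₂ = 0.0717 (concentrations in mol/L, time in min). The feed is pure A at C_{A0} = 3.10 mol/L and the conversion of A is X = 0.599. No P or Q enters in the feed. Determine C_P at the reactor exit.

1.70 mol/L

Exit C_A = C_{A0}(1−X) = 3.10×0.401 = 1.243 mol/L.
Rates in a CSTR are evaluated at the outlet concentration: r_P = 0.676×1.243^1.5 = 0.9369, r_Q = 0.0717×1.243 = 0.08913.
Fraction of consumed A going to P: r_P/(r_P+r_Q) = 0.9131.
C_P = 0.9131·C_{A0}·X = 0.9131×3.10×0.599 = 1.70 mol/L.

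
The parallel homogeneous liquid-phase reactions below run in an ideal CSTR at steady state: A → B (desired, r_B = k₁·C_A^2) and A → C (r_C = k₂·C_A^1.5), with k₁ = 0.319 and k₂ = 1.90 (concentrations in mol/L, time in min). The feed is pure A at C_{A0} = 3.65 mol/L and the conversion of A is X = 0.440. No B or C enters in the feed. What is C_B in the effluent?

Exit C_A = C_{A0}(1−X) = 3.65×0.560 = 2.044 mol/L.
In a CSTR the entire volume is at exit conditions, so r_B = 0.319×2.044^2 = 1.333 and r_C = 1.90×2.044^1.5 = 5.552.
Fraction of consumed A going to B: r_B/(r_B+r_C) = 0.1936.
C_B = 0.1936·C_{A0}·X = 0.1936×3.65×0.440 = 0.311 mol/L.

0.311 mol/L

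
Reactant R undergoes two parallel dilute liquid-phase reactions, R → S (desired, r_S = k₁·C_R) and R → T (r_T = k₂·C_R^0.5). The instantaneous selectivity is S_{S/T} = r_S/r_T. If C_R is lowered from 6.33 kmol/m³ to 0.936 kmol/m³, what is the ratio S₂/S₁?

0.385

S_{S/T} = (k₁/k₂)·C_R^0.5, so S₂/S₁ = (C_{R,2}/C_{R,1})^0.5.
= (0.936/6.33)^0.5 = (0.1479)^0.5 = 0.385.
Selectivity toward S falls as C_R falls — high-concentration operation is favoured.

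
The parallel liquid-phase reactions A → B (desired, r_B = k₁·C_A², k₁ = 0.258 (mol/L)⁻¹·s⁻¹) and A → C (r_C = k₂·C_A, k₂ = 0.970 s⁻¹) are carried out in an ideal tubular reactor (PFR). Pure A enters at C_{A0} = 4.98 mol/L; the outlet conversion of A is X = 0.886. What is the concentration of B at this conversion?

C_A = C_{A0}(1−X) = 0.5677 mol/L.
Along a PFR/batch, dC_C/dC_A = −r_C/(r_B+r_C) = −k₂/(k₂+k₁·C_A).
Integrating from C_{A0} to C_A: C_C = (0.970/0.258)·ln[(0.970+0.258·4.98)/(0.970+0.258·0.568)] = 3.760·ln(2.255/1.116) = 2.643 mol/L.
Then C_B = (C_{A0}−C_A) − C_C = 4.412 − 2.643 = 1.770 mol/L.

1.77 mol/L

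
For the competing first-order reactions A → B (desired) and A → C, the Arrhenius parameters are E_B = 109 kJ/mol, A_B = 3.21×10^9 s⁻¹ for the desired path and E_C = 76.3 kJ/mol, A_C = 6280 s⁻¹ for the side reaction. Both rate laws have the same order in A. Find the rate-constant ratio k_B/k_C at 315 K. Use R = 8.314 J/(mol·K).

With equal orders, S_{B/C} = k_B/k_C = (A_B/A_C)·exp[(E_C−E_B)/(RT)].
(E_C−E_B)/(RT) = (76.3−109)×10³/(8.314×315) = -32700/2619 = -12.49.
k_B/k_C = (3.21×10^9/6280)·exp(-12.49) = 5.111×10^5 × 3.779×10^-6 = 1.93.

1.93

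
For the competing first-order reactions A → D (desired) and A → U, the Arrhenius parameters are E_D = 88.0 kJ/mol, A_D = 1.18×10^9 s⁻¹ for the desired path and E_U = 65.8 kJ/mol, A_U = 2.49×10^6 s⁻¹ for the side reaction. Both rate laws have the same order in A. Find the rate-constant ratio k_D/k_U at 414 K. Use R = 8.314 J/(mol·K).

With equal orders, S_{D/U} = k_D/k_U = (A_D/A_U)·exp[(E_U−E_D)/(RT)].
(E_U−E_D)/(RT) = (65.8−88.0)×10³/(8.314×414) = -22200/3442 = -6.450.
k_D/k_U = (1.18×10^9/2.49×10^6)·exp(-6.450) = 473.9 × 0.001581 = 0.749.

0.749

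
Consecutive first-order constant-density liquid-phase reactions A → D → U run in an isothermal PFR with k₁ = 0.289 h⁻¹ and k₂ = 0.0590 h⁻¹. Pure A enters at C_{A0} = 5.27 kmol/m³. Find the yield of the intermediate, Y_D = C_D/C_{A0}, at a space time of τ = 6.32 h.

Solving the coupled first-order balances gives C_D(τ) = [k₁/(k₂−k₁)]·C_{A0}·(e^(−k₁τ) − e^(−k₂τ)).
e^(−k₁τ) = e^(−0.289×6.32) = e^(−1.826) = 0.1610; e^(−k₂τ) = e^(−0.3729) = 0.6887.
C_D = 0.289×5.27/(0.0590−0.289) × (0.1610−0.6887) = (-6.622)×(-0.5278) = 3.495 kmol/m³.
Y_D = C_D/C_{A0} = 3.495/5.27 = 0.663.

0.663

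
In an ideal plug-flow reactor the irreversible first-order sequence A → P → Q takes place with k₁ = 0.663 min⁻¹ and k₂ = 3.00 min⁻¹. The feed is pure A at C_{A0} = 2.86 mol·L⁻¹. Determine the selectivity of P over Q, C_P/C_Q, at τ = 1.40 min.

For first-order series with pure A initially, C_P(τ) = k₁C_{A0}/(k₂−k₁)·(e^(−k₁τ) − e^(−k₂τ)).
e^(−k₁τ) = e^(−0.663×1.40) = e^(−0.9282) = 0.3953; e^(−k₂τ) = e^(−4.200) = 0.01500.
C_P = 0.663×2.86/(3.00−0.663) × (0.3953−0.01500) = 0.8114×0.3803 = 0.3085 mol·L⁻¹.
C_A = C_{A0}e^(−k₁τ) = 1.130 mol·L⁻¹, so C_Q = C_{A0}−C_A−C_P = 1.421 mol·L⁻¹; C_P/C_Q = 0.217.

0.217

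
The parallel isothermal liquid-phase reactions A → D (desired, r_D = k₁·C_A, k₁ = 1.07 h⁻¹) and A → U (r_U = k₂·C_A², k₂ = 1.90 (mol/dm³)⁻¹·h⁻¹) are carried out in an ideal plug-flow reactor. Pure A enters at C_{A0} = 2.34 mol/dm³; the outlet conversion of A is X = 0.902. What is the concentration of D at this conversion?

C_A = C_{A0}(1−X) = 0.2293 mol/dm³.
Along a PFR/batch, dC_D/dC_A = −r_D/(r_D+r_U) = −k₁/(k₁+k₂·C_A).
Integrating from C_{A0} to C_A: C_D = (1.07/1.90)·ln[(1.07+1.90·2.34)/(1.07+1.90·0.229)] = 0.5632·ln(5.516/1.506) = 0.7312 mol/dm³.

0.731 mol/dm³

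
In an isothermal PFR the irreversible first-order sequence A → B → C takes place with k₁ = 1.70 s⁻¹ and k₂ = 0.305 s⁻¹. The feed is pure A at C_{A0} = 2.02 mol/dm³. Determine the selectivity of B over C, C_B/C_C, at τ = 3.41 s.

0.749

For first-order series with pure A initially, C_B(τ) = k₁C_{A0}/(k₂−k₁)·(e^(−k₁τ) − e^(−k₂τ)).
e^(−k₁τ) = e^(−1.70×3.41) = e^(−5.797) = 0.003037; e^(−k₂τ) = e^(−1.040) = 0.3534.
C_B = 1.70×2.02/(0.305−1.70) × (0.003037−0.3534) = (-2.462)×(-0.3504) = 0.8626 mol/dm³.
C_A = C_{A0}e^(−k₁τ) = 0.006134 mol/dm³, so C_C = C_{A0}−C_A−C_B = 1.151 mol/dm³; C_B/C_C = 0.749.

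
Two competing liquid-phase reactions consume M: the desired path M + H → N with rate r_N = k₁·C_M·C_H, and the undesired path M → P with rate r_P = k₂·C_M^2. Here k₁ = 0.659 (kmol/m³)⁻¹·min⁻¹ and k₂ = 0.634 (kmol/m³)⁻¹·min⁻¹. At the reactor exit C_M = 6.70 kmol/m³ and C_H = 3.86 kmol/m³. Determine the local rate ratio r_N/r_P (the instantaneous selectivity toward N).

S_{N/P} = r_N/r_P = (k₁·C_M·C_H)/(k₂·C_M^2) = (k₁/k₂)·C_M⁻¹·C_H.
= (0.659×6.700×3.860) / (0.634×6.700^2) = 17.04/28.46 = 0.599.
The undesired path is higher order in M, so low C_M (CSTR or dilute feed) favours N.

0.599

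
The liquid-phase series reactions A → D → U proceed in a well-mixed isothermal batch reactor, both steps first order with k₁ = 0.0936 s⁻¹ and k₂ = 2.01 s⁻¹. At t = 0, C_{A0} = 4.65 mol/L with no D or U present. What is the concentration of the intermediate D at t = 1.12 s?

0.181 mol/L

For first-order series with pure A initially, C_D(t) = k₁C_{A0}/(k₂−k₁)·(e^(−k₁t) − e^(−k₂t)).
e^(−k₁t) = e^(−0.0936×1.12) = e^(−0.1048) = 0.9005; e^(−k₂t) = e^(−2.251) = 0.1053.
C_D = 0.0936×4.65/(2.01−0.0936) × (0.9005−0.1053) = 0.2271×0.7952 = 0.1806 mol/L.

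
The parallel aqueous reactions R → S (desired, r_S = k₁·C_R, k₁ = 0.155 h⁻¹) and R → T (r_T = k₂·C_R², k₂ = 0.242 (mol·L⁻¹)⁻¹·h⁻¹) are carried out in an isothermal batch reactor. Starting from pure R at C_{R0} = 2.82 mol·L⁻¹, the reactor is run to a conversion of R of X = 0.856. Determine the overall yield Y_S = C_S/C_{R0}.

C_R = C_{R0}(1−X) = 0.4061 mol·L⁻¹.
Along a PFR/batch, dC_S/dC_R = −r_S/(r_S+r_T) = −k₁/(k₁+k₂·C_R).
Integrating from C_{R0} to C_R: C_S = (0.155/0.242)·ln[(0.155+0.242·2.82)/(0.155+0.242·0.406)] = 0.6405·ln(0.8374/0.2533) = 0.7660 mol·L⁻¹.
Y_S = C_S/C_{R0} = 0.7660/2.82 = 0.272.

0.272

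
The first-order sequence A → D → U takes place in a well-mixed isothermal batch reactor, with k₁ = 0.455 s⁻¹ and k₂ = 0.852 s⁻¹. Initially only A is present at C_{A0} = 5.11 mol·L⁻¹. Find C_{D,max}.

At the optimum, C_{D,max}/C_{A0} = (k₁/k₂)^[k₂/(k₂−k₁)].
= (0.455/0.852)^(0.852/(0.852−0.455)) = (0.5340)^(2.146) = 0.2602.
C_{D,max} = 0.2602×5.11 = 1.33 mol·L⁻¹.

1.33 mol·L⁻¹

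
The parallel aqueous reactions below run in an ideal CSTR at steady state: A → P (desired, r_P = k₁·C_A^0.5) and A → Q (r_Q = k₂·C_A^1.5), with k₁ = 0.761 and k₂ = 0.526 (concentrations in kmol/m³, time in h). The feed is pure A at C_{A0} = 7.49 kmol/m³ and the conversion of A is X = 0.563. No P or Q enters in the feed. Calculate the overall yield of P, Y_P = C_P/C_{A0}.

0.173

Exit C_A = C_{A0}(1−X) = 7.49×0.437 = 3.273 kmol/m³.
Rates in a CSTR are evaluated at the outlet concentration: r_P = 0.761×3.273^0.5 = 1.377, r_Q = 0.526×3.273^1.5 = 3.115.
Fraction of consumed A going to P: r_P/(r_P+r_Q) = 0.3065.
C_P = 0.3065·C_{A0}·X = 0.3065×7.49×0.563 = 1.29 kmol/m³; Y_P = C_P/C_{A0} = 0.173.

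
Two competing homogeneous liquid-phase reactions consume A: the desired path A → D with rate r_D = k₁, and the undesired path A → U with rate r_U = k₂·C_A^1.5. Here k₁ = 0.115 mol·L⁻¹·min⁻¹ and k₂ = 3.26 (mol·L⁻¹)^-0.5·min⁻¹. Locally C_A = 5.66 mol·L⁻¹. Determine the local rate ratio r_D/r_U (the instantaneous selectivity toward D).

0.00262

S_{D/U} = r_D/r_U = (k₁)/(k₂·C_A^1.5) = (k₁/k₂)·C_A^-1.5.
= (0.115) / (3.26×5.660^1.5) = 0.1150/43.90 = 0.00262.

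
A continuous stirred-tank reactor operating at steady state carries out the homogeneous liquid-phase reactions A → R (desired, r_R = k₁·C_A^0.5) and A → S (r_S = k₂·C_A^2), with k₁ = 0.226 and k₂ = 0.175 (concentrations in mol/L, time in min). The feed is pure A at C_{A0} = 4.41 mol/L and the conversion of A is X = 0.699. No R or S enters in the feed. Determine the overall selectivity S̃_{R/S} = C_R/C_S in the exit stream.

Exit C_A = C_{A0}(1−X) = 4.41×0.301 = 1.327 mol/L.
In a CSTR the entire volume is at exit conditions, so r_R = 0.226×1.327^0.5 = 0.2604 and r_S = 0.175×1.327^2 = 0.3084.
Overall selectivity = C_R/C_S = r_Rτ/(r_Sτ) = r_R/r_S = 0.844.

0.844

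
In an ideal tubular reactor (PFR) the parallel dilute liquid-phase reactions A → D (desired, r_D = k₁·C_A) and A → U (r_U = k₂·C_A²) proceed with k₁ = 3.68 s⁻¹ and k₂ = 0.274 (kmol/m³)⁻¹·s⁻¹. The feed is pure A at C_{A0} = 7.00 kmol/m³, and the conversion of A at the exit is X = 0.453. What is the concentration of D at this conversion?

C_A = C_{A0}(1−X) = 3.829 kmol/m³.
Along a PFR/batch, dC_D/dC_A = −r_D/(r_D+r_U) = −k₁/(k₁+k₂·C_A).
Integrating from C_{A0} to C_A: C_D = (3.68/0.274)·ln[(3.68+0.274·7.00)/(3.68+0.274·3.83)] = 13.43·ln(5.598/4.729) = 2.265 kmol/m³.

2.27 kmol/m³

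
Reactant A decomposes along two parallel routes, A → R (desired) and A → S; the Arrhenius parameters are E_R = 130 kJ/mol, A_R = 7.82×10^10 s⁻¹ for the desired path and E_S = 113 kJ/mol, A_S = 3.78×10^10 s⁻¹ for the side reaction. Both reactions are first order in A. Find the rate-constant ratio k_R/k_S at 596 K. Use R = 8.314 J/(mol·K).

0.0669

Since both paths have the same order in A, the concentration cancels and S_{R/S} = k_R/k_S = (A_R/A_S)·exp[(E_S−E_R)/(RT)].
(E_S−E_R)/(RT) = (113−130)×10³/(8.314×596) = -17000/4955 = -3.431.
k_R/k_S = (7.82×10^10/3.78×10^10)·exp(-3.431) = 2.069 × 0.03236 = 0.0669.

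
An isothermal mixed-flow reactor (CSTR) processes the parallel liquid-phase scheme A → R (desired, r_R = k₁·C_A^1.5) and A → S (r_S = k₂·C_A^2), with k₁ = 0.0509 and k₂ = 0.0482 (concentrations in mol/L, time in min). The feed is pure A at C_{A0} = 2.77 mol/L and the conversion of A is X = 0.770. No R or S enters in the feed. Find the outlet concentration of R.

Exit C_A = C_{A0}(1−X) = 2.77×0.230 = 0.6371 mol/L.
Rates in a CSTR are evaluated at the outlet concentration: r_R = 0.0509×0.6371^1.5 = 0.02588, r_S = 0.0482×0.6371^2 = 0.01956.
Fraction of consumed A going to R: r_R/(r_R+r_S) = 0.5695.
C_R = 0.5695·C_{A0}·X = 0.5695×2.77×0.770 = 1.21 mol/L.

1.21 mol/L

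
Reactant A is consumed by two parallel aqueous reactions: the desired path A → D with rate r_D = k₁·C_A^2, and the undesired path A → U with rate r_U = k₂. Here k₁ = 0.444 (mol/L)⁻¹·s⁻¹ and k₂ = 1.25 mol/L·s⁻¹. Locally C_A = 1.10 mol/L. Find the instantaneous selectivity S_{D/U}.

S_{D/U} = r_D/r_U = (k₁·C_A^2)/(k₂) = (k₁/k₂)·C_A^2.
= (0.444×1.100^2) / (1.25) = 0.5372/1.250 = 0.430.

0.430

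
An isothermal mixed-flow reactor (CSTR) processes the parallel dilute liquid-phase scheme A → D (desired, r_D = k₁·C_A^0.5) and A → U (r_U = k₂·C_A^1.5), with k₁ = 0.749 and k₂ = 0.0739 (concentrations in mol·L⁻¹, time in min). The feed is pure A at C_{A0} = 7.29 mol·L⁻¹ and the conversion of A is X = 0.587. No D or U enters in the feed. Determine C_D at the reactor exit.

3.30 mol·L⁻¹

Exit C_A = C_{A0}(1−X) = 7.29×0.413 = 3.011 mol·L⁻¹.
In a CSTR the entire volume is at exit conditions, so r_D = 0.749×3.011^0.5 = 1.300 and r_U = 0.0739×3.011^1.5 = 0.3861.
Fraction of consumed A going to D: r_D/(r_D+r_U) = 0.7710.
C_D = 0.7710·C_{A0}·X = 0.7710×7.29×0.587 = 3.30 mol·L⁻¹.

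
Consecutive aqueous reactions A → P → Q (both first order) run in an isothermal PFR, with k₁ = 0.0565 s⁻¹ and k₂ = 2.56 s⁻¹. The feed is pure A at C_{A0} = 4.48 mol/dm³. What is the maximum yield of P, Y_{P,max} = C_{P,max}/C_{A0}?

At the optimum, C_{P,max}/C_{A0} = (k₁/k₂)^[k₂/(k₂−k₁)].
= (0.0565/2.56)^(2.56/(2.56−0.0565)) = (0.02207)^(1.023) = 0.02025.

0.0203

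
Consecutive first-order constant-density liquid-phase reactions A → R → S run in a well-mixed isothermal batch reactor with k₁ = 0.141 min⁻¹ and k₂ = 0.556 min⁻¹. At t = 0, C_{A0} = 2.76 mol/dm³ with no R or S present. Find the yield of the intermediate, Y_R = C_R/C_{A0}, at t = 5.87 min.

Solving the coupled first-order balances gives C_R(t) = [k₁/(k₂−k₁)]·C_{A0}·(e^(−k₁t) − e^(−k₂t)).
e^(−k₁t) = e^(−0.141×5.87) = e^(−0.8277) = 0.4371; e^(−k₂t) = e^(−3.264) = 0.03825.
C_R = 0.141×2.76/(0.556−0.141) × (0.4371−0.03825) = 0.9377×0.3988 = 0.3740 mol/dm³.
Y_R = C_R/C_{A0} = 0.3740/2.76 = 0.136.

0.136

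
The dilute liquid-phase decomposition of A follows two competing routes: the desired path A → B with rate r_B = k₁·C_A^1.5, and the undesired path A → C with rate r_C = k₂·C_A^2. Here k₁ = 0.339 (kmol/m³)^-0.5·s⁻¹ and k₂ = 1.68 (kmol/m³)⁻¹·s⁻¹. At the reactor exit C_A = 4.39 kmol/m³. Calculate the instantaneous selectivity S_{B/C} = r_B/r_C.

0.0963

S_{B/C} = r_B/r_C = (k₁·C_A^1.5)/(k₂·C_A^2) = (k₁/k₂)·C_A^-0.5.
= (0.339×4.390^1.5) / (1.68×4.390^2) = 3.118/32.38 = 0.0963.
The undesired path is higher order in A, so low C_A (CSTR or dilute feed) favours B.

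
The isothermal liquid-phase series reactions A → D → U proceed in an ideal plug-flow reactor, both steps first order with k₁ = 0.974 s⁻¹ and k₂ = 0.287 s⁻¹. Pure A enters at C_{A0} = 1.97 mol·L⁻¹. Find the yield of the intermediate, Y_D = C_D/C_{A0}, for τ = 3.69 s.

The intermediate concentration in a first-order A→B→C sequence is C_D = k₁C_{A0}(e^(−k₁τ) − e^(−k₂τ))/(k₂−k₁).
e^(−k₁τ) = e^(−0.974×3.69) = e^(−3.594) = 0.02749; e^(−k₂τ) = e^(−1.059) = 0.3468.
C_D = 0.974×1.97/(0.287−0.974) × (0.02749−0.3468) = (-2.793)×(-0.3193) = 0.8918 mol·L⁻¹.
Y_D = C_D/C_{A0} = 0.8918/1.97 = 0.453.

0.453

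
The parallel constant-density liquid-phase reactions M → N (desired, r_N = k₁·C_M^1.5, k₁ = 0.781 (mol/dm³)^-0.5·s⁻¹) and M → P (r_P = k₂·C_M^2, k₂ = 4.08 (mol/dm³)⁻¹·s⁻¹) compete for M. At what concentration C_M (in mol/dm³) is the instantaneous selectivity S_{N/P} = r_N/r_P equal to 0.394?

S_{N/P} = (k₁/k₂)·C_M^-0.5 ⇒ C_M = (S·k₂/k₁)^(-2).
= (0.394×4.08/0.781)^(-2) = (2.058)^(-2) = 0.236 mol/dm³.

0.236 mol/dm³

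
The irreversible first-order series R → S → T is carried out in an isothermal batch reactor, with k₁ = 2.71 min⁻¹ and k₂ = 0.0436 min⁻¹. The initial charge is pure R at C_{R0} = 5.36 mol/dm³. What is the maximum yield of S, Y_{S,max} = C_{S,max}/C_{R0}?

For a first-order series the maximum intermediate yield is C_{S,max}/C_{R0} = (k₁/k₂)^[k₂/(k₂−k₁)].
= (2.71/0.0436)^(0.0436/(0.0436−2.71)) = (62.16)^(-0.01635) = 0.9347.

0.935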